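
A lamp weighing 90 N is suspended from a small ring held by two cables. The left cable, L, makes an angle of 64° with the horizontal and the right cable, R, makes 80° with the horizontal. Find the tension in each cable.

ΣF_x = 0: −T_L·cos64° + T_R·cos80° = 0 → T_R = 2.52448·T_L.
ΣF_y = 0: T_L·sin64° + T_R·sin80° = 90.
Substitute: T_L·(0.898794 + 2.52448·0.984808) = 90 → T_L = 26.5885 ≈ 26.59 N.
Then T_R = 2.52448 × 26.5885 = 67.12 N.

T_L = 26.59 N, T_R = 67.12 N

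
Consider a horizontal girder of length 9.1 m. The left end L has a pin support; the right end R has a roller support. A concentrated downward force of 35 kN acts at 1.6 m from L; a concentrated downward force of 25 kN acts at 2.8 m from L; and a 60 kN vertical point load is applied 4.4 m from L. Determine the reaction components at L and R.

L_x = 0, L_y = 77.14 kN, R_y = 42.86 kN

Moments about L: R_y·9.1 − 35·1.6 − 25·2.8 − 60·4.4 = 0 → R_y = 390/9.1 = 42.8571 ≈ 42.86 kN.
ΣF_y = 0: L_y + 42.8571 − 35 − 25 − 60 = 0 → L_y = 77.14 kN.
ΣF_x = 0: no horizontal applied forces, so L_x = 0.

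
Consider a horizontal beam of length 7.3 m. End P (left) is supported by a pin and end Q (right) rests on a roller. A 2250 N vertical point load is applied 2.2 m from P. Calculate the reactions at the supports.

P_x = 0, P_y = 1572 N, Q_y = 678.1 N

Taking moments about P: Q_y·7.3 − 2250·2.2 = 0 → Q_y = 4950/7.3 = 678.082 ≈ 678.1 N.
ΣF_y = 0: P_y + 678.082 − 2250 = 0 → P_y = 1572 N.
ΣF_x = 0: no horizontal applied forces, so P_x = 0.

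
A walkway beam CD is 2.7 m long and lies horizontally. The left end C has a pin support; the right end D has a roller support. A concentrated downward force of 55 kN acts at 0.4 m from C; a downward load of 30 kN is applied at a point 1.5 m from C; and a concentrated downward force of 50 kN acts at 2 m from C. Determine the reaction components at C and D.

ΣM about C: D_y·2.7 − 55·0.4 − 30·1.5 − 50·2 = 0 → D_y = 167/2.7 = 61.8519 ≈ 61.85 kN.
ΣF_y = 0: C_y + 61.8519 − 55 − 30 − 50 = 0 → C_y = 73.15 kN.
ΣF_x = 0: no horizontal applied forces, so C_x = 0.

C_x = 0, C_y = 73.15 kN, D_y = 61.85 kN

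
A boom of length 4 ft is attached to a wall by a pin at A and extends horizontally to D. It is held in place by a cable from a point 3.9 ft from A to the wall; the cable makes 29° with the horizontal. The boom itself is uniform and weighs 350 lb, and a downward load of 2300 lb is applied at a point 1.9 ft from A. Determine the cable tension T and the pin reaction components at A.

T = 2681 lb, A_x = 2345 lb, A_y = 1350 lb

ΣM about A: T·sin29°·3.9 − 350·2 − 2300·1.9 = 0 → T = 5070/(3.9·0.48481) = 2681.46 ≈ 2681 lb.
ΣF_x = 0: A_x − T·cos29° = 0 → A_x = 2681.46 × 0.87462 = 2345 lb.
ΣF_y = 0: A_y + T·sin29° − 350 − 2300 = 0 → A_y = 2650 − 2681.46 × 0.48481 = 1350 lb.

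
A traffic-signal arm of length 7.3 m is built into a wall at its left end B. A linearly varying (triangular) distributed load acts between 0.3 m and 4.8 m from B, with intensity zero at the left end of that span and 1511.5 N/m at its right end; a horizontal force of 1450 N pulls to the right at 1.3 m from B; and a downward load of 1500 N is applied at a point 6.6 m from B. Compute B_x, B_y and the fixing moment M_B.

B_x = -1450 N, B_y = 4901 N, M_B = 21120 N·m

Resultant of the triangular load: ½ × 1511.5 × 4.5 = 3400.875 N, acting at 3.3 m from B (one-third of the span from the peak).
ΣF_x = 0: B_x + 1450 = 0 → B_x = -1450 N.
ΣF_y = 0: B_y − ½·1511.5·4.5 − 1500 = 0 → B_y = 4901 N.
ΣM about B: M_B − (½·1511.5·4.5)·3.3 − 1500·6.6 = 0 → M_B = 21120 N·m.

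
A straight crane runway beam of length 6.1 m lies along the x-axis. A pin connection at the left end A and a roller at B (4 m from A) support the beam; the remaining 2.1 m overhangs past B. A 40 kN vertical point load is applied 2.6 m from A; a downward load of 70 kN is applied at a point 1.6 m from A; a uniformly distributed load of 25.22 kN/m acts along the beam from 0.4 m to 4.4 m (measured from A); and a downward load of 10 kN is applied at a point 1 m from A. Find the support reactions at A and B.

Resultant of the distributed load: 25.22 × 4 = 100.88 kN at 2.4 m from A.
ΣM about A: B_y·4 − 40·2.6 − 70·1.6 − (25.22·4)·2.4 − 10·1 = 0 → B_y = 468.112/4 = 117.028 ≈ 117.0 kN.
ΣF_y = 0: A_y + 117.028 − 40 − 70 − 25.22·4 − 10 = 0 → A_y = 103.9 kN.
ΣF_x = 0: no horizontal applied forces, so A_x = 0.

A_x = 0, A_y = 103.9 kN, B_y = 117.0 kN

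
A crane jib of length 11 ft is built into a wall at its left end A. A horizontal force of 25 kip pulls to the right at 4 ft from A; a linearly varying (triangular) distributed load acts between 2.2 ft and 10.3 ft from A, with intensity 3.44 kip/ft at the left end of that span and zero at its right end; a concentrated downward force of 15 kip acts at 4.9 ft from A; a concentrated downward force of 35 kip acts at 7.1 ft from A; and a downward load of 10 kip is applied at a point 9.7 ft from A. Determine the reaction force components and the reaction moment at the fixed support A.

A_x = -25.00 kip, A_y = 73.93 kip, M_A = 487.3 kip·ft

Resultant of the triangular load: ½ × 3.44 × 8.1 = 13.932 kip, acting at 4.9 ft from A (one-third of the span from the peak).
ΣF_x = 0: A_x + 25 = 0 → A_x = -25.00 kip.
ΣF_y = 0: A_y − ½·3.44·8.1 − 15 − 35 − 10 = 0 → A_y = 73.93 kip.
ΣM about A: M_A − (½·3.44·8.1)·4.9 − 15·4.9 − 35·7.1 − 10·9.7 = 0 → M_A = 487.3 kip·ft.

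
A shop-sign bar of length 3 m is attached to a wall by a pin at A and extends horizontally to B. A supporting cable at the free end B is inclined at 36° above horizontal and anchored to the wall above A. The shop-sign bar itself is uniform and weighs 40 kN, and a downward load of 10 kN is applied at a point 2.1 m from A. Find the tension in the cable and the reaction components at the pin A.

T = 45.94 kN, A_x = 37.16 kN, A_y = 23.00 kN

ΣM about A: T·sin36°·3 − 40·1.5 − 10·2.1 = 0 → T = 81/(3·0.587785) = 45.9352 ≈ 45.94 kN.
ΣF_x = 0: A_x − T·cos36° = 0 → A_x = 45.9352 × 0.809017 = 37.16 kN.
ΣF_y = 0: A_y + T·sin36° − 40 − 10 = 0 → A_y = 50 − 45.9352 × 0.587785 = 23.00 kN.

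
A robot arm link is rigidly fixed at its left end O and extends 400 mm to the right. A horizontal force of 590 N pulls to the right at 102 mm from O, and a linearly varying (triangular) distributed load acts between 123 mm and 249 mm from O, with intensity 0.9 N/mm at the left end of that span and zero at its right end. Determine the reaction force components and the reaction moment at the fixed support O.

Resultant of the triangular load: ½ × 0.9 × 126 = 56.7 N, acting at 165 mm from O (one-third of the span from the peak).
ΣF_x = 0: O_x + 590 = 0 → O_x = -590.0 N.
ΣF_y = 0: O_y − ½·0.9·126 = 0 → O_y = 56.70 N.
ΣM about O: M_O − (½·0.9·126)·165 = 0 → M_O = 9356 N·mm.

O_x = -590.0 N, O_y = 56.70 N, M_O = 9356 N·mm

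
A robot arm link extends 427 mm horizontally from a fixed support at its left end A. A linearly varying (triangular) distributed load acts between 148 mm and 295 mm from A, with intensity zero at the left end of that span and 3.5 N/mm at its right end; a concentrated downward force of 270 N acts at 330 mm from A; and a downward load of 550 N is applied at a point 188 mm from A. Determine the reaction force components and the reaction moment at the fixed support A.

A_x = 0, A_y = 1077 N, M_A = 255800 N·mm

Resultant of the triangular load: ½ × 3.5 × 147 = 257.25 N, acting at 246 mm from A (one-third of the span from the peak).
ΣF_x = 0: A_x = 0.
ΣF_y = 0: A_y − ½·3.5·147 − 270 − 550 = 0 → A_y = 1077 N.
ΣM about A: M_A − (½·3.5·147)·246 − 270·330 − 550·188 = 0 → M_A = 255800 N·mm.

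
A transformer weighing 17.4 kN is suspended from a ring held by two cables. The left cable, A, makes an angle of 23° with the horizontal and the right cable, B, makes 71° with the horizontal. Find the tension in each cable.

T_A = 5.679 kN, T_B = 16.06 kN

ΣF_x = 0: −T_A·cos23° + T_B·cos71° = 0 → T_B = 2.82738·T_A.
ΣF_y = 0: T_A·sin23° + T_B·sin71° = 17.4.
Substitute: T_A·(0.390731 + 2.82738·0.945519) = 17.4 → T_A = 5.67872 ≈ 5.679 kN.
Then T_B = 2.82738 × 5.67872 = 16.06 kN.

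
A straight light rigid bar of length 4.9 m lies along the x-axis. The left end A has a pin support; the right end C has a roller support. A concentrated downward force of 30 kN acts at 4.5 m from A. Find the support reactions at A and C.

Moments about A: C_y·4.9 − 30·4.5 = 0 → C_y = 135/4.9 = 27.551 ≈ 27.55 kN.
ΣF_y = 0: A_y + 27.551 − 30 = 0 → A_y = 2.449 kN.
ΣF_x = 0: no horizontal applied forces, so A_x = 0.

A_x = 0, A_y = 2.449 kN, C_y = 27.55 kN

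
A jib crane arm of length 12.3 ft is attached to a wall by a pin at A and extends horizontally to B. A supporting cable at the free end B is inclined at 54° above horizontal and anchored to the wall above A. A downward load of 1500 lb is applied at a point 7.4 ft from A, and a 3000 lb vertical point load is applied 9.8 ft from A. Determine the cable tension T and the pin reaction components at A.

T = 4070 lb, A_x = 2392 lb, A_y = 1207 lb

ΣM about A: T·sin54°·12.3 − 1500·7.4 − 3000·9.8 = 0 → T = 40500/(12.3·0.809017) = 4069.98 ≈ 4070 lb.
ΣF_x = 0: A_x − T·cos54° = 0 → A_x = 4069.98 × 0.587785 = 2392 lb.
ΣF_y = 0: A_y + T·sin54° − 1500 − 3000 = 0 → A_y = 4500 − 4069.98 × 0.809017 = 1207 lb.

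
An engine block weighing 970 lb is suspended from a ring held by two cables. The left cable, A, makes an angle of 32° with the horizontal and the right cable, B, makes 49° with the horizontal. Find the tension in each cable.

ΣF_x = 0: −T_A·cos32° + T_B·cos49° = 0 → T_B = 1.29264·T_A.
ΣF_y = 0: T_A·sin32° + T_B·sin49° = 970.
Substitute: T_A·(0.529919 + 1.29264·0.75471) = 970 → T_A = 644.31 ≈ 644.3 lb.
Then T_B = 1.29264 × 644.31 = 832.9 lb.

T_A = 644.3 lb, T_B = 832.9 lb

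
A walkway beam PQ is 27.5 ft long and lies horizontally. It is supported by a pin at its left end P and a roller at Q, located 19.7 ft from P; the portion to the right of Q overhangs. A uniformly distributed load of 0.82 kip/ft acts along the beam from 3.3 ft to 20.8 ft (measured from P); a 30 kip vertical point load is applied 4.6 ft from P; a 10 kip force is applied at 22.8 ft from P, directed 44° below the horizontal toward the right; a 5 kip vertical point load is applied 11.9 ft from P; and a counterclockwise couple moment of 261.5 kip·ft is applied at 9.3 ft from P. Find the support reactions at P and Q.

Resultant of the distributed load: 0.82 × 17.5 = 14.35 kip at 12.05 ft from P.
ΣM about P: Q_y·19.7 − (0.82·17.5)·12.05 − 30·4.6 − 10·sin44°·22.8 − 5·11.9 + 261.5 = 0 → Q_y = 267.3/19.7 = 13.5685 ≈ 13.57 kip.
ΣF_y = 0: P_y + 13.5685 − 0.82·17.5 − 30 − 10·sin44° − 5 = 0 → P_y = 42.73 kip.
ΣF_x = 0: P_x + 10·cos44° = 0 → P_x = -7.193 kip.

P_x = -7.193 kip, P_y = 42.73 kip, Q_y = 13.57 kip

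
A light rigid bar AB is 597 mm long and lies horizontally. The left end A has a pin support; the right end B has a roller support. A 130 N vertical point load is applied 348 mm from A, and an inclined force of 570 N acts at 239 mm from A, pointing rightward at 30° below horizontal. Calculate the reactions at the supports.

Taking moments about A: B_y·597 − 130·348 − 570·sin30°·239 = 0 → B_y = 113355/597 = 189.874 ≈ 189.9 N.
ΣF_y = 0: A_y + 189.874 − 130 − 570·sin30° = 0 → A_y = 225.1 N.
ΣF_x = 0: A_x + 570·cos30° = 0 → A_x = -493.6 N.

A_x = -493.6 N, A_y = 225.1 N, B_y = 189.9 N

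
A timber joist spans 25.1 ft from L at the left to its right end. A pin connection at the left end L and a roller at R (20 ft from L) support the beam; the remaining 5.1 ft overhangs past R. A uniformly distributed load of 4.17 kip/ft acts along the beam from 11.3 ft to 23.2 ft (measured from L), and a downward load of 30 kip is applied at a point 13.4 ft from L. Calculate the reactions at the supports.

Resultant of the distributed load: 4.17 × 11.9 = 49.623 kip at 17.25 ft from L.
Taking moments about L: R_y·20 − (4.17·11.9)·17.25 − 30·13.4 = 0 → R_y = 1257.99675/20 = 62.8998 ≈ 62.90 kip.
ΣF_y = 0: L_y + 62.8998 − 4.17·11.9 − 30 = 0 → L_y = 16.72 kip.
ΣF_x = 0: no horizontal applied forces, so L_x = 0.

L_x = 0, L_y = 16.72 kip, R_y = 62.90 kip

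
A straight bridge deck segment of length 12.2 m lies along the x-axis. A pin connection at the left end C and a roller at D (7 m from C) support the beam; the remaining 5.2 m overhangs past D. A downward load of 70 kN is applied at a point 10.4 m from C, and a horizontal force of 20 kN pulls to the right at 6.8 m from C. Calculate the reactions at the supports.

C_x = -20.00 kN, C_y = -34.00 kN, D_y = 104.0 kN

ΣM about C: D_y·7 − 70·10.4 = 0 → D_y = 728/7 = 104.0 kN.
ΣF_y = 0: C_y + 104 − 70 = 0 → C_y = -34.00 kN.
ΣF_x = 0: C_x + 20 = 0 → C_x = -20.00 kN.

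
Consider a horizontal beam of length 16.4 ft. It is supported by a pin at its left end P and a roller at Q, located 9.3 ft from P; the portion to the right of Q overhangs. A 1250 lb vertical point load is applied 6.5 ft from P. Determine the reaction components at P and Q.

ΣM about P: Q_y·9.3 − 1250·6.5 = 0 → Q_y = 8125/9.3 = 873.656 ≈ 873.7 lb.
ΣF_y = 0: P_y + 873.656 − 1250 = 0 → P_y = 376.3 lb.
ΣF_x = 0: no horizontal applied forces, so P_x = 0.

P_x = 0, P_y = 376.3 lb, Q_y = 873.7 lb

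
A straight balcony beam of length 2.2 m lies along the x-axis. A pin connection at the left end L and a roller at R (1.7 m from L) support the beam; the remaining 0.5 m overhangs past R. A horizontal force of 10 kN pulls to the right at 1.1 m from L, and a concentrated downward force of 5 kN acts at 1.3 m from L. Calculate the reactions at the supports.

Moments about L: R_y·1.7 − 5·1.3 = 0 → R_y = 6.5/1.7 = 3.82353 ≈ 3.824 kN.
ΣF_y = 0: L_y + 3.82353 − 5 = 0 → L_y = 1.176 kN.
ΣF_x = 0: L_x + 10 = 0 → L_x = -10.00 kN.

L_x = -10.00 kN, L_y = 1.176 kN, R_y = 3.824 kN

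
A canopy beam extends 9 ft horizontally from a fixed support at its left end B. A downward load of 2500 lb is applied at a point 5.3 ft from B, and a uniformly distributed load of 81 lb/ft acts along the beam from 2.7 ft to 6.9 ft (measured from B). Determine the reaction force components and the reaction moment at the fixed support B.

B_x = 0, B_y = 2840 lb, M_B = 14880 lb·ft

Resultant of the distributed load: 81 × 4.2 = 340.2 lb at 4.8 ft from B.
ΣF_x = 0: B_x = 0.
ΣF_y = 0: B_y − 2500 − 81·4.2 = 0 → B_y = 2840 lb.
ΣM about B: M_B − 2500·5.3 − (81·4.2)·4.8 = 0 → M_B = 14880 lb·ft.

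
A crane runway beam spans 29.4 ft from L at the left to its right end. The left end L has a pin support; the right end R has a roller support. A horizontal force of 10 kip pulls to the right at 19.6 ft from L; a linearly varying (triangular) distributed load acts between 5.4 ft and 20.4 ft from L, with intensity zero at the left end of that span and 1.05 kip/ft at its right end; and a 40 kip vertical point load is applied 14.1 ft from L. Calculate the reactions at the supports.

L_x = -10.00 kip, L_y = 24.57 kip, R_y = 23.31 kip

Resultant of the triangular load: ½ × 1.05 × 15 = 7.875 kip, acting at 15.4 ft from L (one-third of the span from the peak).
ΣM about L: R_y·29.4 − (½·1.05·15)·15.4 − 40·14.1 = 0 → R_y = 685.275/29.4 = 23.3087 ≈ 23.31 kip.
ΣF_y = 0: L_y + 23.3087 − ½·1.05·15 − 40 = 0 → L_y = 24.57 kip.
ΣF_x = 0: L_x + 10 = 0 → L_x = -10.00 kip.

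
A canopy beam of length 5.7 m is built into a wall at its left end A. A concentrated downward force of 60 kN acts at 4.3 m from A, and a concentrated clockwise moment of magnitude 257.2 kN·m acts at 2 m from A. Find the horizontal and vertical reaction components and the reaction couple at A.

ΣF_x = 0: A_x = 0.
ΣF_y = 0: A_y − 60 = 0 → A_y = 60.00 kN.
ΣM about A: M_A − 60·4.3 − 257.2 = 0 → M_A = 515.2 kN·m.

A_x = 0, A_y = 60.00 kN, M_A = 515.2 kN·m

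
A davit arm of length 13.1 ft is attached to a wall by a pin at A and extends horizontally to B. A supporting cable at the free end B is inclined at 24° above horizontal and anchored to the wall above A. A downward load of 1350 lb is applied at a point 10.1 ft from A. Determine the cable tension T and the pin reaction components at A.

T = 2559 lb, A_x = 2338 lb, A_y = 309.2 lb

ΣM about A: T·sin24°·13.1 − 1350·10.1 = 0 → T = 13635/(13.1·0.406737) = 2559 lb.
ΣF_x = 0: A_x − T·cos24° = 0 → A_x = 2559 × 0.913545 = 2338 lb.
ΣF_y = 0: A_y + T·sin24° − 1350 = 0 → A_y = 1350 − 2559 × 0.406737 = 309.2 lb.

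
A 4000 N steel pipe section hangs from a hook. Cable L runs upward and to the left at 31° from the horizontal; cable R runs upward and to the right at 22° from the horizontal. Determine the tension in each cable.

T_L = 4644 N, T_R = 4293 N

ΣF_x = 0: −T_L·cos31° + T_R·cos22° = 0 → T_R = 0.924485·T_L.
ΣF_y = 0: T_L·sin31° + T_R·sin22° = 4000.
Substitute: T_L·(0.515038 + 0.924485·0.374607) = 4000 → T_L = 4643.84 ≈ 4644 N.
Then T_R = 0.924485 × 4643.84 = 4293 N.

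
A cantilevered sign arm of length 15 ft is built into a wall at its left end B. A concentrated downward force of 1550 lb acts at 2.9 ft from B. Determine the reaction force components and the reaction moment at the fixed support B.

B_x = 0, B_y = 1550 lb, M_B = 4495 lb·ft

ΣF_x = 0: B_x = 0.
ΣF_y = 0: B_y − 1550 = 0 → B_y = 1550 lb.
ΣM about B: M_B − 1550·2.9 = 0 → M_B = 4495 lb·ft.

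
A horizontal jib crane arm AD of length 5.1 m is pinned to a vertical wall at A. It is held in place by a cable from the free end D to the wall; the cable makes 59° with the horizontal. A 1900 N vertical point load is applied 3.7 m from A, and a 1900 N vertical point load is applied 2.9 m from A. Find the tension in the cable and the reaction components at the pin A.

T = 2869 N, A_x = 1477 N, A_y = 1341 N

ΣM about A: T·sin59°·5.1 − 1900·3.7 − 1900·2.9 = 0 → T = 12540/(5.1·0.857167) = 2868.55 ≈ 2869 N.
ΣF_x = 0: A_x − T·cos59° = 0 → A_x = 2868.55 × 0.515038 = 1477 N.
ΣF_y = 0: A_y + T·sin59° − 1900 − 1900 = 0 → A_y = 3800 − 2868.55 × 0.857167 = 1341 N.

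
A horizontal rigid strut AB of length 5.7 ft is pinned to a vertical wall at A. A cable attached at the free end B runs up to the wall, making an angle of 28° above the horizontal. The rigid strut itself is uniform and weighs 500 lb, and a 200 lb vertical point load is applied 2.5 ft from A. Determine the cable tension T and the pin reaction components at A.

ΣM about A: T·sin28°·5.7 − 500·2.85 − 200·2.5 = 0 → T = 1925/(5.7·0.469472) = 719.36 ≈ 719.4 lb.
ΣF_x = 0: A_x − T·cos28° = 0 → A_x = 719.36 × 0.882948 = 635.2 lb.
ΣF_y = 0: A_y + T·sin28° − 500 − 200 = 0 → A_y = 700 − 719.36 × 0.469472 = 362.3 lb.

T = 719.4 lb, A_x = 635.2 lb, A_y = 362.3 lb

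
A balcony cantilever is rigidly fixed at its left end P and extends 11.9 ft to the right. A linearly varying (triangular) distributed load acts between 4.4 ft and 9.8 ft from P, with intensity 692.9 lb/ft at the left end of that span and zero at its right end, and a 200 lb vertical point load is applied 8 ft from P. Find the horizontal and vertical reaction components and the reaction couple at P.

Resultant of the triangular load: ½ × 692.9 × 5.4 = 1870.83 lb, acting at 6.2 ft from P (one-third of the span from the peak).
ΣF_x = 0: P_x = 0.
ΣF_y = 0: P_y − ½·692.9·5.4 − 200 = 0 → P_y = 2071 lb.
ΣM about P: M_P − (½·692.9·5.4)·6.2 − 200·8 = 0 → M_P = 13200 lb·ft.

P_x = 0, P_y = 2071 lb, M_P = 13200 lb·ft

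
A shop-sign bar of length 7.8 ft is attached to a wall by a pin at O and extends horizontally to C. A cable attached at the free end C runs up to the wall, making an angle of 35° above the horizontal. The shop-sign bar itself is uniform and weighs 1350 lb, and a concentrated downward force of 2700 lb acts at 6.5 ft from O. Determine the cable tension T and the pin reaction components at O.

ΣM about O: T·sin35°·7.8 − 1350·3.9 − 2700·6.5 = 0 → T = 22815/(7.8·0.573576) = 5099.59 ≈ 5100 lb.
ΣF_x = 0: O_x − T·cos35° = 0 → O_x = 5099.59 × 0.819152 = 4177 lb.
ΣF_y = 0: O_y + T·sin35° − 1350 − 2700 = 0 → O_y = 4050 − 5099.59 × 0.573576 = 1125 lb.

T = 5100 lb, O_x = 4177 lb, O_y = 1125 lb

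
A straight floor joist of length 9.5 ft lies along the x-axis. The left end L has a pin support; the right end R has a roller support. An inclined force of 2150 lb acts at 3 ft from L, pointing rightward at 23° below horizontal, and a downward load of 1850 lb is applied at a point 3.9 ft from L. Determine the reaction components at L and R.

L_x = -1979 lb, L_y = 1665 lb, R_y = 1025 lb

Moments about L: R_y·9.5 − 2150·sin23°·3 − 1850·3.9 = 0 → R_y = 9735.22/9.5 = 1024.76 ≈ 1025 lb.
ΣF_y = 0: L_y + 1024.76 − 2150·sin23° − 1850 = 0 → L_y = 1665 lb.
ΣF_x = 0: L_x + 2150·cos23° = 0 → L_x = -1979 lb.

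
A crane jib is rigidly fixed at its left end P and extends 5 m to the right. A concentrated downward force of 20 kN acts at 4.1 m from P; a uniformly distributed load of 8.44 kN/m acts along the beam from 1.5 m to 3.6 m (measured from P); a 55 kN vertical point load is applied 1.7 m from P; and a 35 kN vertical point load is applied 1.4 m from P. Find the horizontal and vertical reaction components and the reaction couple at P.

P_x = 0, P_y = 127.7 kN, M_P = 269.7 kN·m

Resultant of the distributed load: 8.44 × 2.1 = 17.724 kN at 2.55 m from P.
ΣF_x = 0: P_x = 0.
ΣF_y = 0: P_y − 20 − 8.44·2.1 − 55 − 35 = 0 → P_y = 127.7 kN.
ΣM about P: M_P − 20·4.1 − (8.44·2.1)·2.55 − 55·1.7 − 35·1.4 = 0 → M_P = 269.7 kN·m.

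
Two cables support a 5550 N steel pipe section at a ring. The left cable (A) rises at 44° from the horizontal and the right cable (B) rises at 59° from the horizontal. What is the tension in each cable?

ΣF_x = 0: −T_A·cos44° + T_B·cos59° = 0 → T_B = 1.39667·T_A.
ΣF_y = 0: T_A·sin44° + T_B·sin59° = 5550.
Substitute: T_A·(0.694658 + 1.39667·0.857167) = 5550 → T_A = 2933.66 ≈ 2934 N.
Then T_B = 1.39667 × 2933.66 = 4097 N.

T_A = 2934 N, T_B = 4097 N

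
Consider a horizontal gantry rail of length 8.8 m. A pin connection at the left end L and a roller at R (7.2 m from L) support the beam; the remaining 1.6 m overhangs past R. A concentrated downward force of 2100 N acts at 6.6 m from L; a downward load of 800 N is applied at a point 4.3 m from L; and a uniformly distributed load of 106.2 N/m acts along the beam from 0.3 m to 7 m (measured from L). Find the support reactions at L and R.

Resultant of the distributed load: 106.2 × 6.7 = 711.54 N at 3.65 m from L.
ΣM about L: R_y·7.2 − 2100·6.6 − 800·4.3 − (106.2·6.7)·3.65 = 0 → R_y = 19897.121/7.2 = 2763.49 ≈ 2763 N.
ΣF_y = 0: L_y + 2763.49 − 2100 − 800 − 106.2·6.7 = 0 → L_y = 848.1 N.
ΣF_x = 0: no horizontal applied forces, so L_x = 0.

L_x = 0, L_y = 848.1 N, R_y = 2763 N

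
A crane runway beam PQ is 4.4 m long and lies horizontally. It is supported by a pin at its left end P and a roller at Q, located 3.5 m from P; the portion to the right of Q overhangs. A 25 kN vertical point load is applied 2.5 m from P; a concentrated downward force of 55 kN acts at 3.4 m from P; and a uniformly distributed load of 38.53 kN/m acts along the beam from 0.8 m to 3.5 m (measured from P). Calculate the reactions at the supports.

Resultant of the distributed load: 38.53 × 2.7 = 104.031 kN at 2.15 m from P.
Taking moments about P: Q_y·3.5 − 25·2.5 − 55·3.4 − (38.53·2.7)·2.15 = 0 → Q_y = 473.16665/3.5 = 135.19 ≈ 135.2 kN.
ΣF_y = 0: P_y + 135.19 − 25 − 55 − 38.53·2.7 = 0 → P_y = 48.84 kN.
ΣF_x = 0: no horizontal applied forces, so P_x = 0.

P_x = 0, P_y = 48.84 kN, Q_y = 135.2 kN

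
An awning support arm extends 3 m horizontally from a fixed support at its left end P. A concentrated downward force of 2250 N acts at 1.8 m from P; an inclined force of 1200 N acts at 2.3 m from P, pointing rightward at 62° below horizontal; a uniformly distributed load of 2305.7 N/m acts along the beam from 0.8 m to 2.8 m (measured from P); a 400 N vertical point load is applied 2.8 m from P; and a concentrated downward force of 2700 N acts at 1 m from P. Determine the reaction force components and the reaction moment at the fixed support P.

Resultant of the distributed load: 2305.7 × 2 = 4611.4 N at 1.8 m from P.
ΣF_x = 0: P_x + 1200·cos62° = 0 → P_x = -563.4 N.
ΣF_y = 0: P_y − 2250 − 1200·sin62° − 2305.7·2 − 400 − 2700 = 0 → P_y = 11020 N.
ΣM about P: M_P − 2250·1.8 − 1200·sin62°·2.3 − (2305.7·2)·1.8 − 400·2.8 − 2700·1 = 0 → M_P = 18610 N·m.

P_x = -563.4 N, P_y = 11020 N, M_P = 18610 N·m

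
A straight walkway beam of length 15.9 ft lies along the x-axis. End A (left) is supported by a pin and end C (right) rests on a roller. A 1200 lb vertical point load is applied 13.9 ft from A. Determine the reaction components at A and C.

A_x = 0, A_y = 150.9 lb, C_y = 1049 lb

ΣM about A: C_y·15.9 − 1200·13.9 = 0 → C_y = 16680/15.9 = 1049.06 ≈ 1049 lb.
ΣF_y = 0: A_y + 1049.06 − 1200 = 0 → A_y = 150.9 lb.
ΣF_x = 0: no horizontal applied forces, so A_x = 0.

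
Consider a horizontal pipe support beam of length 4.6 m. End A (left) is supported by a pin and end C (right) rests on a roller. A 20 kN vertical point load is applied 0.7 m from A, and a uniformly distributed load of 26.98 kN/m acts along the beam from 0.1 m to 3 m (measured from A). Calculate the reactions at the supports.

Resultant of the distributed load: 26.98 × 2.9 = 78.242 kN at 1.55 m from A.
ΣM about A: C_y·4.6 − 20·0.7 − (26.98·2.9)·1.55 = 0 → C_y = 135.2751/4.6 = 29.4076 ≈ 29.41 kN.
ΣF_y = 0: A_y + 29.4076 − 20 − 26.98·2.9 = 0 → A_y = 68.83 kN.
ΣF_x = 0: no horizontal applied forces, so A_x = 0.

A_x = 0, A_y = 68.83 kN, C_y = 29.41 kN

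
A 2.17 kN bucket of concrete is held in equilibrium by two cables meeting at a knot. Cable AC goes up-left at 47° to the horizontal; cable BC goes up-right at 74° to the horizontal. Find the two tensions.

T_AC = 0.6978 kN, T_BC = 1.727 kN

ΣF_x = 0: −T_AC·cos47° + T_BC·cos74° = 0 → T_BC = 2.47426·T_AC.
ΣF_y = 0: T_AC·sin47° + T_BC·sin74° = 2.17.
Substitute: T_AC·(0.731354 + 2.47426·0.961262) = 2.17 → T_AC = 0.697802 ≈ 0.6978 kN.
Then T_BC = 2.47426 × 0.697802 = 1.727 kN.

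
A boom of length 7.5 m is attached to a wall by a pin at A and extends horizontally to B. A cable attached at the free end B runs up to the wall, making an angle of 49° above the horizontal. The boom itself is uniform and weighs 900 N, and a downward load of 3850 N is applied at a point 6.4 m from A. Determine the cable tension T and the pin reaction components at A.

ΣM about A: T·sin49°·7.5 − 900·3.75 − 3850·6.4 = 0 → T = 28015/(7.5·0.75471) = 4949.36 ≈ 4949 N.
ΣF_x = 0: A_x − T·cos49° = 0 → A_x = 4949.36 × 0.656059 = 3247 N.
ΣF_y = 0: A_y + T·sin49° − 900 − 3850 = 0 → A_y = 4750 − 4949.36 × 0.75471 = 1015 N.

T = 4949 N, A_x = 3247 N, A_y = 1015 N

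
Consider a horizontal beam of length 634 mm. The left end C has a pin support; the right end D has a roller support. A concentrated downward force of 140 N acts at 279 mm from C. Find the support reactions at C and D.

Taking moments about C: D_y·634 − 140·279 = 0 → D_y = 39060/634 = 61.6088 ≈ 61.61 N.
ΣF_y = 0: C_y + 61.6088 − 140 = 0 → C_y = 78.39 N.
ΣF_x = 0: no horizontal applied forces, so C_x = 0.

C_x = 0, C_y = 78.39 N, D_y = 61.61 N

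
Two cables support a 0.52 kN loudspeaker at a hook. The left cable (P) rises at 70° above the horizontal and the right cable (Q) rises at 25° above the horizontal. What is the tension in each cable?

T_P = 0.4731 kN, T_Q = 0.1785 kN

ΣF_x = 0: −T_P·cos70° + T_Q·cos25° = 0 → T_Q = 0.377377·T_P.
ΣF_y = 0: T_P·sin70° + T_Q·sin25° = 0.52.
Substitute: T_P·(0.939693 + 0.377377·0.422618) = 0.52 → T_P = 0.47308 ≈ 0.4731 kN.
Then T_Q = 0.377377 × 0.47308 = 0.1785 kN.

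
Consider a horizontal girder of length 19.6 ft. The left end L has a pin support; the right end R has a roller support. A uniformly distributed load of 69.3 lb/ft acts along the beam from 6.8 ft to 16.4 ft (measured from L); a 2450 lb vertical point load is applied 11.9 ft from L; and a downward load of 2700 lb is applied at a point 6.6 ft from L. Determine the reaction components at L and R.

L_x = 0, L_y = 3025 lb, R_y = 2790 lb

Resultant of the distributed load: 69.3 × 9.6 = 665.28 lb at 11.6 ft from L.
Moments about L: R_y·19.6 − (69.3·9.6)·11.6 − 2450·11.9 − 2700·6.6 = 0 → R_y = 54692.248/19.6 = 2790.42 ≈ 2790 lb.
ΣF_y = 0: L_y + 2790.42 − 69.3·9.6 − 2450 − 2700 = 0 → L_y = 3025 lb.
ΣF_x = 0: no horizontal applied forces, so L_x = 0.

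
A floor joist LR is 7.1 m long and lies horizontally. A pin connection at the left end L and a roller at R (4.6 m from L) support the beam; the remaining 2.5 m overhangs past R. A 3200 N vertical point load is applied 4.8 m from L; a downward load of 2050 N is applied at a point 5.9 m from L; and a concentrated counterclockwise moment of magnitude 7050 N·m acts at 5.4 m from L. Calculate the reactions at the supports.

L_x = 0, L_y = 814.1 N, R_y = 4436 N

Taking moments about L: R_y·4.6 − 3200·4.8 − 2050·5.9 + 7050 = 0 → R_y = 20405/4.6 = 4435.87 ≈ 4436 N.
ΣF_y = 0: L_y + 4435.87 − 3200 − 2050 = 0 → L_y = 814.1 N.
ΣF_x = 0: no horizontal applied forces, so L_x = 0.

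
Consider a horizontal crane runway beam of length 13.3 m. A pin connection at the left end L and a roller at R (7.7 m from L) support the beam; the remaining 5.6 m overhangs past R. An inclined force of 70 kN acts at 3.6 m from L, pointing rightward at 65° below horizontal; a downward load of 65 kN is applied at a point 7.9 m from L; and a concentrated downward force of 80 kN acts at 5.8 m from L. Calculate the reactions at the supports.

ΣM about L: R_y·7.7 − 70·sin65°·3.6 − 65·7.9 − 80·5.8 = 0 → R_y = 1205.89/7.7 = 156.609 ≈ 156.6 kN.
ΣF_y = 0: L_y + 156.609 − 70·sin65° − 65 − 80 = 0 → L_y = 51.83 kN.
ΣF_x = 0: L_x + 70·cos65° = 0 → L_x = -29.58 kN.

L_x = -29.58 kN, L_y = 51.83 kN, R_y = 156.6 kN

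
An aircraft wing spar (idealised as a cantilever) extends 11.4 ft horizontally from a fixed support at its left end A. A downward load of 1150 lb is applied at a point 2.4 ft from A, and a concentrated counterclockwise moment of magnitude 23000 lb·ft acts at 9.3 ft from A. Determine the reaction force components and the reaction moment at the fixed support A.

A_x = 0, A_y = 1150 lb, M_A = -20240 lb·ft

ΣF_x = 0: A_x = 0.
ΣF_y = 0: A_y − 1150 = 0 → A_y = 1150 lb.
ΣM about A: M_A − 1150·2.4 + 23000 = 0 → M_A = -20240 lb·ft.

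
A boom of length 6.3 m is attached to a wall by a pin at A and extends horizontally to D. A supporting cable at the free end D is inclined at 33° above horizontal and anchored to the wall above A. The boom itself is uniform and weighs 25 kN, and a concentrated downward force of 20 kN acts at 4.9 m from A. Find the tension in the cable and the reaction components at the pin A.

T = 51.51 kN, A_x = 43.20 kN, A_y = 16.94 kN

ΣM about A: T·sin33°·6.3 − 25·3.15 − 20·4.9 = 0 → T = 176.75/(6.3·0.544639) = 51.5122 ≈ 51.51 kN.
ΣF_x = 0: A_x − T·cos33° = 0 → A_x = 51.5122 × 0.838671 = 43.20 kN.
ΣF_y = 0: A_y + T·sin33° − 25 − 20 = 0 → A_y = 45 − 51.5122 × 0.544639 = 16.94 kN.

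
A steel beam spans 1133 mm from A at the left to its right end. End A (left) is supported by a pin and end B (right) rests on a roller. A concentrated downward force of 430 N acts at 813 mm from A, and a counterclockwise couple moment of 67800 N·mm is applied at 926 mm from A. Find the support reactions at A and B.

A_x = 0, A_y = 181.3 N, B_y = 248.7 N

ΣM about A: B_y·1133 − 430·813 + 67800 = 0 → B_y = 281790/1133 = 248.711 ≈ 248.7 N.
ΣF_y = 0: A_y + 248.711 − 430 = 0 → A_y = 181.3 N.
ΣF_x = 0: no horizontal applied forces, so A_x = 0.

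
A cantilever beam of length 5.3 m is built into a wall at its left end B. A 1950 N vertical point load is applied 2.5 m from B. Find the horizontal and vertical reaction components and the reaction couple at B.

B_x = 0, B_y = 1950 N, M_B = 4875 N·m

ΣF_x = 0: B_x = 0.
ΣF_y = 0: B_y − 1950 = 0 → B_y = 1950 N.
ΣM about B: M_B − 1950·2.5 = 0 → M_B = 4875 N·m.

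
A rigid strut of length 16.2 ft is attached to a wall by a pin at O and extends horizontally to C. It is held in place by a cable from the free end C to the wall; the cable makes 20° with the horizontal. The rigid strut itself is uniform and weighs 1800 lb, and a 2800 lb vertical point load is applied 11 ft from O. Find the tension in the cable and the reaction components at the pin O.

ΣM about O: T·sin20°·16.2 − 1800·8.1 − 2800·11 = 0 → T = 45380/(16.2·0.34202) = 8190.27 ≈ 8190 lb.
ΣF_x = 0: O_x − T·cos20° = 0 → O_x = 8190.27 × 0.939693 = 7696 lb.
ΣF_y = 0: O_y + T·sin20° − 1800 − 2800 = 0 → O_y = 4600 − 8190.27 × 0.34202 = 1799 lb.

T = 8190 lb, O_x = 7696 lb, O_y = 1799 lb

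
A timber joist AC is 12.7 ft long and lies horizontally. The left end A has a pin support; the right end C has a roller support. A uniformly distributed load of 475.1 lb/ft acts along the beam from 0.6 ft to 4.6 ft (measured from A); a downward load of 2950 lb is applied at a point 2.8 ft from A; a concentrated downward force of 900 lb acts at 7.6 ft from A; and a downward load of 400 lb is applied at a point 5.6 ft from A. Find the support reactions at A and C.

A_x = 0, A_y = 4396 lb, C_y = 1754 lb

Resultant of the distributed load: 475.1 × 4 = 1900.4 lb at 2.6 ft from A.
Moments about A: C_y·12.7 − (475.1·4)·2.6 − 2950·2.8 − 900·7.6 − 400·5.6 = 0 → C_y = 22281.04/12.7 = 1754.41 ≈ 1754 lb.
ΣF_y = 0: A_y + 1754.41 − 475.1·4 − 2950 − 900 − 400 = 0 → A_y = 4396 lb.
ΣF_x = 0: no horizontal applied forces, so A_x = 0.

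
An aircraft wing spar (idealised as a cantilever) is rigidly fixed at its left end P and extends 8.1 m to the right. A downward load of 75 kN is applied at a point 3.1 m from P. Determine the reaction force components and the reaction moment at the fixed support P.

ΣF_x = 0: P_x = 0.
ΣF_y = 0: P_y − 75 = 0 → P_y = 75.00 kN.
ΣM about P: M_P − 75·3.1 = 0 → M_P = 232.5 kN·m.

P_x = 0, P_y = 75.00 kN, M_P = 232.5 kN·m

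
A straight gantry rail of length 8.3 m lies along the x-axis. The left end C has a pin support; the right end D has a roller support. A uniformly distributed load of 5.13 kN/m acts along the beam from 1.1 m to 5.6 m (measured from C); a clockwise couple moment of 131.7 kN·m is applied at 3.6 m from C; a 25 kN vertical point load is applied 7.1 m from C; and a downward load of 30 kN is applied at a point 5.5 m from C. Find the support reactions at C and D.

Resultant of the distributed load: 5.13 × 4.5 = 23.085 kN at 3.35 m from C.
Moments about C: D_y·8.3 − (5.13·4.5)·3.35 − 131.7 − 25·7.1 − 30·5.5 = 0 → D_y = 551.53475/8.3 = 66.45 kN.
ΣF_y = 0: C_y + 66.45 − 5.13·4.5 − 25 − 30 = 0 → C_y = 11.64 kN.
ΣF_x = 0: no horizontal applied forces, so C_x = 0.

C_x = 0, C_y = 11.64 kN, D_y = 66.45 kN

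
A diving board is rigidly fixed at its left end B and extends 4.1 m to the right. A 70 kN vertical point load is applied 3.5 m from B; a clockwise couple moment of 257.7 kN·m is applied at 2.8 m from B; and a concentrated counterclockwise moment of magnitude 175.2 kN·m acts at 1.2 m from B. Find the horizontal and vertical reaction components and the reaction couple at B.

B_x = 0, B_y = 70.00 kN, M_B = 327.5 kN·m

ΣF_x = 0: B_x = 0.
ΣF_y = 0: B_y − 70 = 0 → B_y = 70.00 kN.
ΣM about B: M_B − 70·3.5 − 257.7 + 175.2 = 0 → M_B = 327.5 kN·m.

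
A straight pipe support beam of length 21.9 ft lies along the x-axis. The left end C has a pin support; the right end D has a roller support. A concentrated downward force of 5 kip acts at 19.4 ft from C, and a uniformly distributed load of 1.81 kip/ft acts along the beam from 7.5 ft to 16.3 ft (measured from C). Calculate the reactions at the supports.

Resultant of the distributed load: 1.81 × 8.8 = 15.928 kip at 11.9 ft from C.
Moments about C: D_y·21.9 − 5·19.4 − (1.81·8.8)·11.9 = 0 → D_y = 286.5432/21.9 = 13.0842 ≈ 13.08 kip.
ΣF_y = 0: C_y + 13.0842 − 5 − 1.81·8.8 = 0 → C_y = 7.844 kip.
ΣF_x = 0: no horizontal applied forces, so C_x = 0.

C_x = 0, C_y = 7.844 kip, D_y = 13.08 kip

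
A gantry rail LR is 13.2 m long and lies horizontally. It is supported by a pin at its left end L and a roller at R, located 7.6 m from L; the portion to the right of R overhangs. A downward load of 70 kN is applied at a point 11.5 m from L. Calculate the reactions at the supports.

ΣM about L: R_y·7.6 − 70·11.5 = 0 → R_y = 805/7.6 = 105.921 ≈ 105.9 kN.
ΣF_y = 0: L_y + 105.921 − 70 = 0 → L_y = -35.92 kN.
ΣF_x = 0: no horizontal applied forces, so L_x = 0.

L_x = 0, L_y = -35.92 kN, R_y = 105.9 kN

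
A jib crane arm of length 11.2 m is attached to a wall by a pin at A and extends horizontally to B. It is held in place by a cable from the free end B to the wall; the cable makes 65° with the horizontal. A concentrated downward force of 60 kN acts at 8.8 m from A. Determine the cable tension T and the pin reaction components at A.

ΣM about A: T·sin65°·11.2 − 60·8.8 = 0 → T = 528/(11.2·0.906308) = 52.0164 ≈ 52.02 kN.
ΣF_x = 0: A_x − T·cos65° = 0 → A_x = 52.0164 × 0.422618 = 21.98 kN.
ΣF_y = 0: A_y + T·sin65° − 60 = 0 → A_y = 60 − 52.0164 × 0.906308 = 12.86 kN.

T = 52.02 kN, A_x = 21.98 kN, A_y = 12.86 kN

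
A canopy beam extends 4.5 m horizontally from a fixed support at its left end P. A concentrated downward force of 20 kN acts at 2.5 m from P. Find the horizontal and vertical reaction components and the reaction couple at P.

P_x = 0, P_y = 20.00 kN, M_P = 50.00 kN·m

ΣF_x = 0: P_x = 0.
ΣF_y = 0: P_y − 20 = 0 → P_y = 20.00 kN.
ΣM about P: M_P − 20·2.5 = 0 → M_P = 50.00 kN·m.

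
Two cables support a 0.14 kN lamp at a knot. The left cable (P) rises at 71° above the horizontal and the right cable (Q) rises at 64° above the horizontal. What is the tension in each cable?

T_P = 0.08679 kN, T_Q = 0.06446 kN

ΣF_x = 0: −T_P·cos71° + T_Q·cos64° = 0 → T_Q = 0.742677·T_P.
ΣF_y = 0: T_P·sin71° + T_Q·sin64° = 0.14.
Substitute: T_P·(0.945519 + 0.742677·0.898794) = 0.14 → T_P = 0.086793 ≈ 0.08679 kN.
Then T_Q = 0.742677 × 0.086793 = 0.06446 kN.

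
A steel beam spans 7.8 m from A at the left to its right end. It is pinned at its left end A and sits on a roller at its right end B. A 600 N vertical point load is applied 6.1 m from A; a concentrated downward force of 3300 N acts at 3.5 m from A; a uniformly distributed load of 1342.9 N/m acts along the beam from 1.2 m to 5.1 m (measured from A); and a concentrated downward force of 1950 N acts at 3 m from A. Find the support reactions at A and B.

Resultant of the distributed load: 1342.9 × 3.9 = 5237.31 N at 3.15 m from A.
ΣM about A: B_y·7.8 − 600·6.1 − 3300·3.5 − (1342.9·3.9)·3.15 − 1950·3 = 0 → B_y = 37557.5265/7.8 = 4815.07 ≈ 4815 N.
ΣF_y = 0: A_y + 4815.07 − 600 − 3300 − 1342.9·3.9 − 1950 = 0 → A_y = 6272 N.
ΣF_x = 0: no horizontal applied forces, so A_x = 0.

A_x = 0, A_y = 6272 N, B_y = 4815 N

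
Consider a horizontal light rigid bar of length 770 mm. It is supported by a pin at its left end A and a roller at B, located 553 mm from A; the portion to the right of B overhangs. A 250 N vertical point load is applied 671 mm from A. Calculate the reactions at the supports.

A_x = 0, A_y = -53.35 N, B_y = 303.3 N

Moments about A: B_y·553 − 250·671 = 0 → B_y = 167750/553 = 303.345 ≈ 303.3 N.
ΣF_y = 0: A_y + 303.345 − 250 = 0 → A_y = -53.35 N.
ΣF_x = 0: no horizontal applied forces, so A_x = 0.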